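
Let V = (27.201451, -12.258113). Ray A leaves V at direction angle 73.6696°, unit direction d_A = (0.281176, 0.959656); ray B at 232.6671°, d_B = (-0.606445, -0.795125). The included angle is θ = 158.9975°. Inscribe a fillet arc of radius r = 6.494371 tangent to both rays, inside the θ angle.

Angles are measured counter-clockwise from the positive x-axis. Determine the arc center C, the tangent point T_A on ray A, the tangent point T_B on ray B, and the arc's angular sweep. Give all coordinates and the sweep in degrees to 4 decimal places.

bisector direction at 153.1684° = (-0.892337,0.451371)
center distance |VC| = r/sin(θ/2) = 6.494371/sin(79.4988°) = 6.604999
C = V + |VC|·bis = (21.3076,-9.2768)
T_A = V + ((C−V)·d_A)·d_A = V + 1.2038·d_A = (27.5399,-11.1029)
T_B = V + ((C−V)·d_B)·d_B = V + 1.2038·d_B = (26.4714,-13.2153)
sweep = 180° − θ = 21.0025°

center=(21.3076,-9.2768) T_A=(27.5399,-11.1029) T_B=(26.4714,-13.2153) sweep=21.0025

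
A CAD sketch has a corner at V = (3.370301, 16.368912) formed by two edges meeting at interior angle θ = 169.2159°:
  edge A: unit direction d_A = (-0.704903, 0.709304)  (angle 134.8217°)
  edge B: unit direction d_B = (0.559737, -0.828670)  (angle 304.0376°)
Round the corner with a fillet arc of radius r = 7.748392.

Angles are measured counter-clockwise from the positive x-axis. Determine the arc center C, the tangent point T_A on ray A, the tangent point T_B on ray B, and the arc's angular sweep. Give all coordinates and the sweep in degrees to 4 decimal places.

center=(-2.6412,11.4258) T_A=(2.8548,16.8877) T_B=(3.7797,15.7629) sweep=10.7841

bisector direction at 219.4296° = (-0.772405,-0.635130)
center distance |VC| = r/sin(θ/2) = 7.748392/sin(84.6080°) = 7.782831
C = V + |VC|·bis = (-2.6412,11.4258)
T_A = V + ((C−V)·d_A)·d_A = V + 0.7314·d_A = (2.8548,16.8877)
T_B = V + ((C−V)·d_B)·d_B = V + 0.7314·d_B = (3.7797,15.7629)
sweep = 180° − θ = 10.7841°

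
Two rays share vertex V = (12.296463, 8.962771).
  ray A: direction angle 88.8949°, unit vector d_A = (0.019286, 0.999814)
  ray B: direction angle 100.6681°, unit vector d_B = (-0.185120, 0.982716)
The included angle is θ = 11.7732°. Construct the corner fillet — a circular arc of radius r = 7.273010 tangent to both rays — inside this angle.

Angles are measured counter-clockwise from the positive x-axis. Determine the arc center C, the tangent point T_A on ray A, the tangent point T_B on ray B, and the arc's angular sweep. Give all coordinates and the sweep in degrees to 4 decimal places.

bisector direction at 94.7815° = (-0.083356,0.996520)
center distance |VC| = r/sin(θ/2) = 7.273010/sin(5.8866°) = 70.914754
C = V + |VC|·bis = (6.3853,79.6307)
T_A = V + ((C−V)·d_A)·d_A = V + 70.5408·d_A = (13.6569,79.4905)
T_B = V + ((C−V)·d_B)·d_B = V + 70.5408·d_B = (-0.7620,78.2844)
sweep = 180° − θ = 168.2268°

center=(6.3853,79.6307) T_A=(13.6569,79.4905) T_B=(-0.7620,78.2844) sweep=168.2268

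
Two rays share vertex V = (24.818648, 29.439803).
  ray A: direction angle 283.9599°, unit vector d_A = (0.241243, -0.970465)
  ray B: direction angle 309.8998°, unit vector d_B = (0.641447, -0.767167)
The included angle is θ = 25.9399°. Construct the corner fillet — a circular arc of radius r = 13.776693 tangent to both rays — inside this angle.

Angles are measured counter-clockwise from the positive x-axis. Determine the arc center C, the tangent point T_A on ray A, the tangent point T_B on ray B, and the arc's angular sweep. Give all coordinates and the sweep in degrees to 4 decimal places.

bisector direction at 296.9299° = (0.452899,-0.891562)
center distance |VC| = r/sin(θ/2) = 13.776693/sin(12.9700°) = 61.382523
C = V + |VC|·bis = (52.6187,-25.2865)
T_A = V + ((C−V)·d_A)·d_A = V + 59.8165·d_A = (39.2490,-28.6100)
T_B = V + ((C−V)·d_B)·d_B = V + 59.8165·d_B = (63.1878,-16.4495)
sweep = 180° − θ = 154.0601°

center=(52.6187,-25.2865) T_A=(39.2490,-28.6100) T_B=(63.1878,-16.4495) sweep=154.0601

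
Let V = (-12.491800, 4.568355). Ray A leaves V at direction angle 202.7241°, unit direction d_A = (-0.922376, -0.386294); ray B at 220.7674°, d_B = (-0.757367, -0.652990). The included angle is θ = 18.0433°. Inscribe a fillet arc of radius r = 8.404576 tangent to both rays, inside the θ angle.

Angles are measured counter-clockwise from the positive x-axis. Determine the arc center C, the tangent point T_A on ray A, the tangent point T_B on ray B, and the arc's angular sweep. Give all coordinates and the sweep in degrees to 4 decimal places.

center=(-58.0711,-23.6323) T_A=(-61.3177,-15.8801) T_B=(-52.5830,-29.9976) sweep=161.9567

bisector direction at 211.7457° = (-0.850391,-0.526151)
center distance |VC| = r/sin(θ/2) = 8.404576/sin(9.0216°) = 53.597992
C = V + |VC|·bis = (-58.0711,-23.6323)
T_A = V + ((C−V)·d_A)·d_A = V + 52.9349·d_A = (-61.3177,-15.8801)
T_B = V + ((C−V)·d_B)·d_B = V + 52.9349·d_B = (-52.5830,-29.9976)
sweep = 180° − θ = 161.9567°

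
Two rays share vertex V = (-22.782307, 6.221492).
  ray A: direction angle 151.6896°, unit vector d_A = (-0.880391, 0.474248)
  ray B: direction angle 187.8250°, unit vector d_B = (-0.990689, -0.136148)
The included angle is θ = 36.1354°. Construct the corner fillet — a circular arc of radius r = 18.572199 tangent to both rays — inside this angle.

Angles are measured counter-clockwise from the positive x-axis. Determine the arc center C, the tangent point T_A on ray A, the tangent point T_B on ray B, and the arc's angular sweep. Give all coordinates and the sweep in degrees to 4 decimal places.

bisector direction at 169.7573° = (-0.984063,0.177818)
center distance |VC| = r/sin(θ/2) = 18.572199/sin(18.0677°) = 59.883172
C = V + |VC|·bis = (-81.7111,16.8698)
T_A = V + ((C−V)·d_A)·d_A = V + 56.9304·d_A = (-72.9033,33.2206)
T_B = V + ((C−V)·d_B)·d_B = V + 56.9304·d_B = (-79.1826,-1.5295)
sweep = 180° − θ = 143.8646°

center=(-81.7111,16.8698) T_A=(-72.9033,33.2206) T_B=(-79.1826,-1.5295) sweep=143.8646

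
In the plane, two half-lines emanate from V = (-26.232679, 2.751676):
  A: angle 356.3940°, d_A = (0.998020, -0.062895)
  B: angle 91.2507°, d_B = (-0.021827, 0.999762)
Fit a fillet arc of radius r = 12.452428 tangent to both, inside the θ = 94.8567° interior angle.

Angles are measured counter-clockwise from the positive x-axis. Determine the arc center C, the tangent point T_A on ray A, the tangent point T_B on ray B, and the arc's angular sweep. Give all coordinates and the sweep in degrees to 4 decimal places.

center=(-14.0329,14.4600) T_A=(-14.8161,2.0322) T_B=(-26.4824,14.1882) sweep=85.1433

bisector direction at 43.8223° = (0.721490,0.692425)
center distance |VC| = r/sin(θ/2) = 12.452428/sin(47.4284°) = 16.909137
C = V + |VC|·bis = (-14.0329,14.4600)
T_A = V + ((C−V)·d_A)·d_A = V + 11.4392·d_A = (-14.8161,2.0322)
T_B = V + ((C−V)·d_B)·d_B = V + 11.4392·d_B = (-26.4824,14.1882)
sweep = 180° − θ = 85.1433°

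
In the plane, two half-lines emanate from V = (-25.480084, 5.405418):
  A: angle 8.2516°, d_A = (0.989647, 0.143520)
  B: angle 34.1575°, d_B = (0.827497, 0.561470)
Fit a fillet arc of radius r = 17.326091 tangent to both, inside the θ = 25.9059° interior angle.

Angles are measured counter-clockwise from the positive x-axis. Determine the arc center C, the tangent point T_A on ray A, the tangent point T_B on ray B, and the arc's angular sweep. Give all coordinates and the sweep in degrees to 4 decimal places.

center=(46.5831,33.3635) T_A=(49.0698,16.2168) T_B=(36.8550,47.7008) sweep=154.0941

bisector direction at 21.2046° = (0.932295,0.361699)
center distance |VC| = r/sin(θ/2) = 17.326091/sin(12.9529°) = 77.296567
C = V + |VC|·bis = (46.5831,33.3635)
T_A = V + ((C−V)·d_A)·d_A = V + 75.3297·d_A = (49.0698,16.2168)
T_B = V + ((C−V)·d_B)·d_B = V + 75.3297·d_B = (36.8550,47.7008)
sweep = 180° − θ = 154.0941°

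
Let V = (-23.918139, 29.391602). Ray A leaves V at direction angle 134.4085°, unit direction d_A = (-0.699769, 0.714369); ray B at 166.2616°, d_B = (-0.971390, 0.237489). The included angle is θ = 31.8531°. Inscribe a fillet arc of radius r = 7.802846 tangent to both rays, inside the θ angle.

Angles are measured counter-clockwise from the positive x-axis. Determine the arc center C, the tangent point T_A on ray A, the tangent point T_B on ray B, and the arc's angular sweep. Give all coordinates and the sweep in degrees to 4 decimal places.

bisector direction at 150.3350° = (-0.868934,0.494927)
center distance |VC| = r/sin(θ/2) = 7.802846/sin(15.9266°) = 28.435526
C = V + |VC|·bis = (-48.6267,43.4651)
T_A = V + ((C−V)·d_A)·d_A = V + 27.3440·d_A = (-43.0526,48.9253)
T_B = V + ((C−V)·d_B)·d_B = V + 27.3440·d_B = (-50.4798,35.8855)
sweep = 180° − θ = 148.1469°

center=(-48.6267,43.4651) T_A=(-43.0526,48.9253) T_B=(-50.4798,35.8855) sweep=148.1469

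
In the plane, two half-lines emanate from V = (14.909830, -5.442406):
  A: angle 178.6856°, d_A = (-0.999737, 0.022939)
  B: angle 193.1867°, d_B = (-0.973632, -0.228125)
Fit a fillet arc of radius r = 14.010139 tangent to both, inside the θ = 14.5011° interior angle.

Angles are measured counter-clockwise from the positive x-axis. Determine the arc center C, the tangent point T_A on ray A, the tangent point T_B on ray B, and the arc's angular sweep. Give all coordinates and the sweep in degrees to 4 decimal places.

center=(-95.5028,-16.9229) T_A=(-95.1814,-2.9164) T_B=(-92.3068,-30.5636) sweep=165.4989

bisector direction at 185.9361° = (-0.994638,-0.103420)
center distance |VC| = r/sin(θ/2) = 14.010139/sin(7.2505°) = 111.007895
C = V + |VC|·bis = (-95.5028,-16.9229)
T_A = V + ((C−V)·d_A)·d_A = V + 110.1202·d_A = (-95.1814,-2.9164)
T_B = V + ((C−V)·d_B)·d_B = V + 110.1202·d_B = (-92.3068,-30.5636)
sweep = 180° − θ = 165.4989°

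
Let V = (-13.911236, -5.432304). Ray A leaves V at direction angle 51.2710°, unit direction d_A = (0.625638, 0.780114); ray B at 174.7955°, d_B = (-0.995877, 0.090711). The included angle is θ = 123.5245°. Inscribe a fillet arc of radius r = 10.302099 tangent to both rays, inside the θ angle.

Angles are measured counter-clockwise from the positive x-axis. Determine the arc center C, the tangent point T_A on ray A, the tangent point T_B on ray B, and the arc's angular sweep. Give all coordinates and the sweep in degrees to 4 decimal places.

center=(-18.4866,5.3292) T_A=(-10.4498,-1.1162) T_B=(-19.4211,-4.9304) sweep=56.4755

bisector direction at 113.0333° = (-0.391265,0.920278)
center distance |VC| = r/sin(θ/2) = 10.302099/sin(61.7623°) = 11.693750
C = V + |VC|·bis = (-18.4866,5.3292)
T_A = V + ((C−V)·d_A)·d_A = V + 5.5327·d_A = (-10.4498,-1.1162)
T_B = V + ((C−V)·d_B)·d_B = V + 5.5327·d_B = (-19.4211,-4.9304)
sweep = 180° − θ = 56.4755°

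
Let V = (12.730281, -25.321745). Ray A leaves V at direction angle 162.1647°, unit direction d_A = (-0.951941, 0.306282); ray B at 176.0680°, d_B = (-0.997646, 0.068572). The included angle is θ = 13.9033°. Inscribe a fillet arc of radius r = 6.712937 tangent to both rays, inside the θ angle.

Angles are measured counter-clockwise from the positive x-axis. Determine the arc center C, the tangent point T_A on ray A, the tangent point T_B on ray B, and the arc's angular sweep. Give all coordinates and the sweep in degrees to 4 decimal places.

bisector direction at 169.1164° = (-0.982013,0.188815)
center distance |VC| = r/sin(θ/2) = 6.712937/sin(6.9516°) = 55.464277
C = V + |VC|·bis = (-41.7363,-14.8492)
T_A = V + ((C−V)·d_A)·d_A = V + 55.0565·d_A = (-39.6803,-8.4589)
T_B = V + ((C−V)·d_B)·d_B = V + 55.0565·d_B = (-42.1967,-21.5464)
sweep = 180° − θ = 166.0967°

center=(-41.7363,-14.8492) T_A=(-39.6803,-8.4589) T_B=(-42.1967,-21.5464) sweep=166.0967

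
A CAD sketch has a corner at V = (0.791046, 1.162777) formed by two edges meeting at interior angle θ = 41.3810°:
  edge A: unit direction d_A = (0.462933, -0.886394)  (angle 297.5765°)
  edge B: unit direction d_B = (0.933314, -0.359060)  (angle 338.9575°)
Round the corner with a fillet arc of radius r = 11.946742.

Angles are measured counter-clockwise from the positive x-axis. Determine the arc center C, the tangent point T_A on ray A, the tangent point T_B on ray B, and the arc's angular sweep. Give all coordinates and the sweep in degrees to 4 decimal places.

center=(26.0240,-21.3451) T_A=(15.4345,-26.8756) T_B=(30.3136,-10.1950) sweep=138.6190

bisector direction at 318.2670° = (0.746255,-0.665660)
center distance |VC| = r/sin(θ/2) = 11.946742/sin(20.6905°) = 33.812835
C = V + |VC|·bis = (26.0240,-21.3451)
T_A = V + ((C−V)·d_A)·d_A = V + 31.6320·d_A = (15.4345,-26.8756)
T_B = V + ((C−V)·d_B)·d_B = V + 31.6320·d_B = (30.3136,-10.1950)
sweep = 180° − θ = 138.6190°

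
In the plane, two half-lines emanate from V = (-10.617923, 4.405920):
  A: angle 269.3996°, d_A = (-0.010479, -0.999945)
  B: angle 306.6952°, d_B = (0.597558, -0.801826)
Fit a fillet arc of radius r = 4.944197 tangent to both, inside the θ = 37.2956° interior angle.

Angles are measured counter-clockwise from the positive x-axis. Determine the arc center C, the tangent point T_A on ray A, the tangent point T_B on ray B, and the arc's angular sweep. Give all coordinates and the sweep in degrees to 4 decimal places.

center=(-5.8275,-10.2960) T_A=(-10.7714,-10.2442) T_B=(-1.8631,-7.3416) sweep=142.7044

bisector direction at 288.0474° = (0.309804,-0.950801)
center distance |VC| = r/sin(θ/2) = 4.944197/sin(18.6478°) = 15.462701
C = V + |VC|·bis = (-5.8275,-10.2960)
T_A = V + ((C−V)·d_A)·d_A = V + 14.6509·d_A = (-10.7714,-10.2442)
T_B = V + ((C−V)·d_B)·d_B = V + 14.6509·d_B = (-1.8631,-7.3416)
sweep = 180° − θ = 142.7044°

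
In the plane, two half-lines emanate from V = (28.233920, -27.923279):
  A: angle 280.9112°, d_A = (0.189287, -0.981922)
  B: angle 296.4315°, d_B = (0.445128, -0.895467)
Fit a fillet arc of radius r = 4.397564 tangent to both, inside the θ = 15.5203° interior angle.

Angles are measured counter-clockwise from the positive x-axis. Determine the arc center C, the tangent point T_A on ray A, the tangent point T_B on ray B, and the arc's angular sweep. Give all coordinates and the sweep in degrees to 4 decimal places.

center=(38.6603,-58.7774) T_A=(34.3422,-59.6098) T_B=(42.5981,-56.8199) sweep=164.4797

bisector direction at 288.6714° = (0.320139,-0.947370)
center distance |VC| = r/sin(θ/2) = 4.397564/sin(7.7602°) = 32.568165
C = V + |VC|·bis = (38.6603,-58.7774)
T_A = V + ((C−V)·d_A)·d_A = V + 32.2699·d_A = (34.3422,-59.6098)
T_B = V + ((C−V)·d_B)·d_B = V + 32.2699·d_B = (42.5981,-56.8199)
sweep = 180° − θ = 164.4797°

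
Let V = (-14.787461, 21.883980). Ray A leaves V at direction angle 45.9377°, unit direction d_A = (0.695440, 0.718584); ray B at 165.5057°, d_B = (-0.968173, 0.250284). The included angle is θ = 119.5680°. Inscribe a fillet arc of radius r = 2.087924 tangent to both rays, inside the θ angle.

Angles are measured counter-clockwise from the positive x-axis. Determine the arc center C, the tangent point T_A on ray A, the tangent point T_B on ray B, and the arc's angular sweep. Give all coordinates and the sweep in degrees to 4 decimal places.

center=(-15.4422,24.2098) T_A=(-13.9418,22.7578) T_B=(-15.9647,22.1883) sweep=60.4320

bisector direction at 105.7217° = (-0.270965,0.962589)
center distance |VC| = r/sin(θ/2) = 2.087924/sin(59.7840°) = 2.416203
C = V + |VC|·bis = (-15.4422,24.2098)
T_A = V + ((C−V)·d_A)·d_A = V + 1.2160·d_A = (-13.9418,22.7578)
T_B = V + ((C−V)·d_B)·d_B = V + 1.2160·d_B = (-15.9647,22.1883)
sweep = 180° − θ = 60.4320°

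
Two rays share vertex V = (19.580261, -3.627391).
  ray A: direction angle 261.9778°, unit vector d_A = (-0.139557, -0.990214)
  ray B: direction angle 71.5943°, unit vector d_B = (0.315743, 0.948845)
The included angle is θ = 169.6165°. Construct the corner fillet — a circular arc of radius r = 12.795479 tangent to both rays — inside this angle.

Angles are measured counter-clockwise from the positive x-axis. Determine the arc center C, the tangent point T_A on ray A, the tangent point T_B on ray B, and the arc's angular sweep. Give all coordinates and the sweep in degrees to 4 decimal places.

center=(32.0883,-6.5643) T_A=(19.4180,-4.7786) T_B=(19.9474,-2.5242) sweep=10.3835

bisector direction at 346.7860° = (0.973523,-0.228588)
center distance |VC| = r/sin(θ/2) = 12.795479/sin(84.8083°) = 12.848189
C = V + |VC|·bis = (32.0883,-6.5643)
T_A = V + ((C−V)·d_A)·d_A = V + 1.1626·d_A = (19.4180,-4.7786)
T_B = V + ((C−V)·d_B)·d_B = V + 1.1626·d_B = (19.9474,-2.5242)
sweep = 180° − θ = 10.3835°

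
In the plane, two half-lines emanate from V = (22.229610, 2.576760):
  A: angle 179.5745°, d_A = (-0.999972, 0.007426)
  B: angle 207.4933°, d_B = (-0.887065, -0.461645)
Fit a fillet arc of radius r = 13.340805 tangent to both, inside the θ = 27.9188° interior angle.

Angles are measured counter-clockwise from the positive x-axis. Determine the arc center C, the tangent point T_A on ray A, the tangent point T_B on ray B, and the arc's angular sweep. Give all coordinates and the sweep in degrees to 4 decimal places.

center=(-31.5370,-10.3651) T_A=(-31.4379,2.9753) T_B=(-25.3783,-22.1993) sweep=152.0812

bisector direction at 193.5339° = (-0.972232,-0.234021)
center distance |VC| = r/sin(θ/2) = 13.340805/sin(13.9594°) = 55.302277
C = V + |VC|·bis = (-31.5370,-10.3651)
T_A = V + ((C−V)·d_A)·d_A = V + 53.6690·d_A = (-31.4379,2.9753)
T_B = V + ((C−V)·d_B)·d_B = V + 53.6690·d_B = (-25.3783,-22.1993)
sweep = 180° − θ = 152.0812°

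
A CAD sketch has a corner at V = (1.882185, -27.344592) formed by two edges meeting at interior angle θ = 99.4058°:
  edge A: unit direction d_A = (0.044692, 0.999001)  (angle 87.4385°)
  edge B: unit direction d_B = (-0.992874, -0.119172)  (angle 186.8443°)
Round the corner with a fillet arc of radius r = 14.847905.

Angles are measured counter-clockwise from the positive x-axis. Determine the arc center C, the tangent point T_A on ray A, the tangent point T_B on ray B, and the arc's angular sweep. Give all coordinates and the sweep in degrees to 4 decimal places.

center=(-12.3882,-14.1029) T_A=(2.4449,-14.7665) T_B=(-10.6187,-28.8450) sweep=80.5942

bisector direction at 137.1414° = (-0.733035,0.680191)
center distance |VC| = r/sin(θ/2) = 14.847905/sin(49.7029°) = 19.467529
C = V + |VC|·bis = (-12.3882,-14.1029)
T_A = V + ((C−V)·d_A)·d_A = V + 12.5906·d_A = (2.4449,-14.7665)
T_B = V + ((C−V)·d_B)·d_B = V + 12.5906·d_B = (-10.6187,-28.8450)
sweep = 180° − θ = 80.5942°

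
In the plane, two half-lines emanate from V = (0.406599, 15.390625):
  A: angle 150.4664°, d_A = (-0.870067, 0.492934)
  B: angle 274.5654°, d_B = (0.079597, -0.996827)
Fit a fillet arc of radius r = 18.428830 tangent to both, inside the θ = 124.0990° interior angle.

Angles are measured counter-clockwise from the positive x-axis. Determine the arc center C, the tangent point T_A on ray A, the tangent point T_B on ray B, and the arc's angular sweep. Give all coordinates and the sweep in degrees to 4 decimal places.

center=(-17.1854,4.1764) T_A=(-8.1012,20.2107) T_B=(1.1849,5.6433) sweep=55.9010

bisector direction at 212.5159° = (-0.843242,-0.537534)
center distance |VC| = r/sin(θ/2) = 18.428830/sin(62.0495°) = 20.862365
C = V + |VC|·bis = (-17.1854,4.1764)
T_A = V + ((C−V)·d_A)·d_A = V + 9.7784·d_A = (-8.1012,20.2107)
T_B = V + ((C−V)·d_B)·d_B = V + 9.7784·d_B = (1.1849,5.6433)
sweep = 180° − θ = 55.9010°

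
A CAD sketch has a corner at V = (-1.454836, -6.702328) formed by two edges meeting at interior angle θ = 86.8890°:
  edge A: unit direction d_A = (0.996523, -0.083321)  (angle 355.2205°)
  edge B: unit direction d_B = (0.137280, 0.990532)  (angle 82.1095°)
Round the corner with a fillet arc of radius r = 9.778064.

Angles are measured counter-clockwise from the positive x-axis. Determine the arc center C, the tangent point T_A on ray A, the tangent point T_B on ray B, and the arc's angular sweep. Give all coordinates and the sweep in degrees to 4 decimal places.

bisector direction at 38.6650° = (0.780812,0.624766)
center distance |VC| = r/sin(θ/2) = 9.778064/sin(43.4445°) = 14.219503
C = V + |VC|·bis = (9.6479,2.1815)
T_A = V + ((C−V)·d_A)·d_A = V + 10.3239·d_A = (8.8332,-7.5625)
T_B = V + ((C−V)·d_B)·d_B = V + 10.3239·d_B = (-0.0376,3.5239)
sweep = 180° − θ = 93.1110°

center=(9.6479,2.1815) T_A=(8.8332,-7.5625) T_B=(-0.0376,3.5239) sweep=93.1110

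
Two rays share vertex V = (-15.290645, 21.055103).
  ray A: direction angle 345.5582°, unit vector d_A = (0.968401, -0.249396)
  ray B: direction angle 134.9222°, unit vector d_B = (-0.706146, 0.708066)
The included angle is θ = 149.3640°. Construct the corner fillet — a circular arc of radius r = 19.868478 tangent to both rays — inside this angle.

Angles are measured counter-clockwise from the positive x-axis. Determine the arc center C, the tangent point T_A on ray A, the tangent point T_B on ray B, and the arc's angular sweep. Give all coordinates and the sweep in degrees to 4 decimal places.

center=(-5.0654,38.9385) T_A=(-10.0205,19.6979) T_B=(-19.1336,24.9085) sweep=30.6360

bisector direction at 60.2402° = (0.496365,0.868114)
center distance |VC| = r/sin(θ/2) = 19.868478/sin(74.6820°) = 20.600315
C = V + |VC|·bis = (-5.0654,38.9385)
T_A = V + ((C−V)·d_A)·d_A = V + 5.4421·d_A = (-10.0205,19.6979)
T_B = V + ((C−V)·d_B)·d_B = V + 5.4421·d_B = (-19.1336,24.9085)
sweep = 180° − θ = 30.6360°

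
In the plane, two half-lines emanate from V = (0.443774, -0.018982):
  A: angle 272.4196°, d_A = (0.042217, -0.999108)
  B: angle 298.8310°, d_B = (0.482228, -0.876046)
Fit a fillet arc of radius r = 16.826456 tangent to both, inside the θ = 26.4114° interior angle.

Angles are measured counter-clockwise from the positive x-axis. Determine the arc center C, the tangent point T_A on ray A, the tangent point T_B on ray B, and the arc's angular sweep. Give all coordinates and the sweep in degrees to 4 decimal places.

bisector direction at 285.6253° = (0.269345,-0.963044)
center distance |VC| = r/sin(θ/2) = 16.826456/sin(13.2057°) = 73.655608
C = V + |VC|·bis = (20.2826,-70.9526)
T_A = V + ((C−V)·d_A)·d_A = V + 71.7079·d_A = (3.4711,-71.6629)
T_B = V + ((C−V)·d_B)·d_B = V + 71.7079·d_B = (35.0233,-62.8384)
sweep = 180° − θ = 153.5886°

center=(20.2826,-70.9526) T_A=(3.4711,-71.6629) T_B=(35.0233,-62.8384) sweep=153.5886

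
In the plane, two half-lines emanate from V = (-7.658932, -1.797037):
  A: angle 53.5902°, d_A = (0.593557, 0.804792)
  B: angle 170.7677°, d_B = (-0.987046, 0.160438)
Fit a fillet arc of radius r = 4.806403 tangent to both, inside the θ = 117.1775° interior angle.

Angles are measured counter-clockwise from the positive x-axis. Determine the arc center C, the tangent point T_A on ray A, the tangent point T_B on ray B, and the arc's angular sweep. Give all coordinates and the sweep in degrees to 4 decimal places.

center=(-9.7849,3.4180) T_A=(-5.9168,0.5651) T_B=(-10.5560,-1.3261) sweep=62.8225

bisector direction at 112.1790° = (-0.377501,0.926009)
center distance |VC| = r/sin(θ/2) = 4.806403/sin(58.5887°) = 5.631744
C = V + |VC|·bis = (-9.7849,3.4180)
T_A = V + ((C−V)·d_A)·d_A = V + 2.9351·d_A = (-5.9168,0.5651)
T_B = V + ((C−V)·d_B)·d_B = V + 2.9351·d_B = (-10.5560,-1.3261)
sweep = 180° − θ = 62.8225°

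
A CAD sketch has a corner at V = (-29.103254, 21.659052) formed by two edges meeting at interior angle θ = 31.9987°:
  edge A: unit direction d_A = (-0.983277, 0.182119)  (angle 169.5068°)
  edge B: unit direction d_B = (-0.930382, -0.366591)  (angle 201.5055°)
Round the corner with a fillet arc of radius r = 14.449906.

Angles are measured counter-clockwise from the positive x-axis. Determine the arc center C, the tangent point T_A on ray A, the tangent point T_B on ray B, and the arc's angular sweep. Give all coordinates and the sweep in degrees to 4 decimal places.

bisector direction at 185.5062° = (-0.995386,-0.095953)
center distance |VC| = r/sin(θ/2) = 14.449906/sin(15.9993°) = 52.425687
C = V + |VC|·bis = (-81.2870,16.6287)
T_A = V + ((C−V)·d_A)·d_A = V + 50.3950·d_A = (-78.6554,30.8369)
T_B = V + ((C−V)·d_B)·d_B = V + 50.3950·d_B = (-75.9898,3.1847)
sweep = 180° − θ = 148.0013°

center=(-81.2870,16.6287) T_A=(-78.6554,30.8369) T_B=(-75.9898,3.1847) sweep=148.0013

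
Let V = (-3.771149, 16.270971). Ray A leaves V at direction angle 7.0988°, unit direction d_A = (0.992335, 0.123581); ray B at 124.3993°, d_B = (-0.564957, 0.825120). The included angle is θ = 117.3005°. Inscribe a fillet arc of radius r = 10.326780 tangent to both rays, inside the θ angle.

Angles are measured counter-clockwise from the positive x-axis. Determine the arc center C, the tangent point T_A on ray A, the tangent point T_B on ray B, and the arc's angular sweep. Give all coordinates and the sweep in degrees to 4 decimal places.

bisector direction at 65.7490° = (0.410734,0.911755)
center distance |VC| = r/sin(θ/2) = 10.326780/sin(58.6502°) = 12.092143
C = V + |VC|·bis = (1.1955,27.2960)
T_A = V + ((C−V)·d_A)·d_A = V + 6.2911·d_A = (2.4717,17.0484)
T_B = V + ((C−V)·d_B)·d_B = V + 6.2911·d_B = (-7.3253,21.4619)
sweep = 180° − θ = 62.6995°

center=(1.1955,27.2960) T_A=(2.4717,17.0484) T_B=(-7.3253,21.4619) sweep=62.6995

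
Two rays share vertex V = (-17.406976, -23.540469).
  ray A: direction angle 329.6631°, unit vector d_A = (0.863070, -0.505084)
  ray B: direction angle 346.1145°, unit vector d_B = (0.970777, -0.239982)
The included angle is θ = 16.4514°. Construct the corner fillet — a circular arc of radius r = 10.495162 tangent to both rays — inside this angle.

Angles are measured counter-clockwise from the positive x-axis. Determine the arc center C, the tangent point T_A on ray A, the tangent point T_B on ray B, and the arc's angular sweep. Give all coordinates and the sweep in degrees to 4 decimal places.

center=(50.5535,-51.1518) T_A=(45.2525,-60.2099) T_B=(53.0721,-40.9634) sweep=163.5486

bisector direction at 337.8888° = (0.926455,-0.376405)
center distance |VC| = r/sin(θ/2) = 10.495162/sin(8.2257°) = 73.355354
C = V + |VC|·bis = (50.5535,-51.1518)
T_A = V + ((C−V)·d_A)·d_A = V + 72.6007·d_A = (45.2525,-60.2099)
T_B = V + ((C−V)·d_B)·d_B = V + 72.6007·d_B = (53.0721,-40.9634)
sweep = 180° − θ = 163.5486°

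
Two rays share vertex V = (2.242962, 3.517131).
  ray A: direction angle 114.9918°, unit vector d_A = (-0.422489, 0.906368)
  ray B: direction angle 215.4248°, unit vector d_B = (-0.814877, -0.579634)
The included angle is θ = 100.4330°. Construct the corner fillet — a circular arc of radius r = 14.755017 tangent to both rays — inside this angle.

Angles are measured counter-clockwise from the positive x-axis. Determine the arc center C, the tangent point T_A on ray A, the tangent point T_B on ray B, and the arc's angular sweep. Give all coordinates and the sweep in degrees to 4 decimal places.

center=(-16.3213,8.4191) T_A=(-2.9478,14.6530) T_B=(-7.7688,-3.6044) sweep=79.5670

bisector direction at 165.2083° = (-0.966860,0.255306)
center distance |VC| = r/sin(θ/2) = 14.755017/sin(50.2165°) = 19.200566
C = V + |VC|·bis = (-16.3213,8.4191)
T_A = V + ((C−V)·d_A)·d_A = V + 12.2862·d_A = (-2.9478,14.6530)
T_B = V + ((C−V)·d_B)·d_B = V + 12.2862·d_B = (-7.7688,-3.6044)
sweep = 180° − θ = 79.5670°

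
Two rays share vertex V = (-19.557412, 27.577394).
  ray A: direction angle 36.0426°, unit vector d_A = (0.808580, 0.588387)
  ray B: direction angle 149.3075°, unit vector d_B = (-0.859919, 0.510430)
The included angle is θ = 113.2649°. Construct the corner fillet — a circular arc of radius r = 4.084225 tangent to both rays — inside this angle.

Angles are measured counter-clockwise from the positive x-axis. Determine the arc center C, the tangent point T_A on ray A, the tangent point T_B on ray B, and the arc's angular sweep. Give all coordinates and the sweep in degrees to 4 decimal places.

bisector direction at 92.6750° = (-0.046671,0.998910)
center distance |VC| = r/sin(θ/2) = 4.084225/sin(56.6324°) = 4.890353
C = V + |VC|·bis = (-19.7857,32.4624)
T_A = V + ((C−V)·d_A)·d_A = V + 2.6897·d_A = (-17.3825,29.1600)
T_B = V + ((C−V)·d_B)·d_B = V + 2.6897·d_B = (-21.8704,28.9503)
sweep = 180° − θ = 66.7351°

center=(-19.7857,32.4624) T_A=(-17.3825,29.1600) T_B=(-21.8704,28.9503) sweep=66.7351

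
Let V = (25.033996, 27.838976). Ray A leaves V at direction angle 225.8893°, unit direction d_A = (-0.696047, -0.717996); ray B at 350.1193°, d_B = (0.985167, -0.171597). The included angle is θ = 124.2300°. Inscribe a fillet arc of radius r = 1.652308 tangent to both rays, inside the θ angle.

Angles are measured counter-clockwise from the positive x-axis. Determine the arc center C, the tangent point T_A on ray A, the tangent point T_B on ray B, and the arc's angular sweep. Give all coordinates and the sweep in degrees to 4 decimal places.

center=(25.6118,26.0611) T_A=(24.4254,27.2112) T_B=(25.8953,27.6889) sweep=55.7700

bisector direction at 288.0043° = (0.309088,-0.951033)
center distance |VC| = r/sin(θ/2) = 1.652308/sin(62.1150°) = 1.869363
C = V + |VC|·bis = (25.6118,26.0611)
T_A = V + ((C−V)·d_A)·d_A = V + 0.8743·d_A = (24.4254,27.2112)
T_B = V + ((C−V)·d_B)·d_B = V + 0.8743·d_B = (25.8953,27.6889)
sweep = 180° − θ = 55.7700°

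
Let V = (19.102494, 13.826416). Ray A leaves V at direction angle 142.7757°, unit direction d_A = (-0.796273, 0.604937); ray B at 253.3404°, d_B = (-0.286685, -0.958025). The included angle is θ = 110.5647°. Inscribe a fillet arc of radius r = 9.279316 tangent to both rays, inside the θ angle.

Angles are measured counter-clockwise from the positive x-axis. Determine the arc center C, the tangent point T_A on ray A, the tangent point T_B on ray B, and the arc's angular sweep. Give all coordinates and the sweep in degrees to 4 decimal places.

center=(8.3694,10.3270) T_A=(13.9828,17.7159) T_B=(17.2592,7.6668) sweep=69.4353

bisector direction at 198.0581° = (-0.950743,-0.309980)
center distance |VC| = r/sin(θ/2) = 9.279316/sin(55.2824°) = 11.289136
C = V + |VC|·bis = (8.3694,10.3270)
T_A = V + ((C−V)·d_A)·d_A = V + 6.4295·d_A = (13.9828,17.7159)
T_B = V + ((C−V)·d_B)·d_B = V + 6.4295·d_B = (17.2592,7.6668)
sweep = 180° − θ = 69.4353°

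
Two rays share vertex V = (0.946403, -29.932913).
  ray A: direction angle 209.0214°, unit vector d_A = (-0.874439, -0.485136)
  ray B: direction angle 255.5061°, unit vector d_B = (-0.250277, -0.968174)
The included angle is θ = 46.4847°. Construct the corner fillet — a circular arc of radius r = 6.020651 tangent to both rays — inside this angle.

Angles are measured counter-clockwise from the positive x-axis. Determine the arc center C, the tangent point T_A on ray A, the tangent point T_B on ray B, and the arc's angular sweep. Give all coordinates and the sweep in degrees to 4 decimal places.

center=(-8.3912,-41.9985) T_A=(-11.3120,-36.7338) T_B=(-2.5621,-43.5054) sweep=133.5153

bisector direction at 232.2638° = (-0.612028,-0.790836)
center distance |VC| = r/sin(θ/2) = 6.020651/sin(23.2423°) = 15.256786
C = V + |VC|·bis = (-8.3912,-41.9985)
T_A = V + ((C−V)·d_A)·d_A = V + 14.0186·d_A = (-11.3120,-36.7338)
T_B = V + ((C−V)·d_B)·d_B = V + 14.0186·d_B = (-2.5621,-43.5054)
sweep = 180° − θ = 133.5153°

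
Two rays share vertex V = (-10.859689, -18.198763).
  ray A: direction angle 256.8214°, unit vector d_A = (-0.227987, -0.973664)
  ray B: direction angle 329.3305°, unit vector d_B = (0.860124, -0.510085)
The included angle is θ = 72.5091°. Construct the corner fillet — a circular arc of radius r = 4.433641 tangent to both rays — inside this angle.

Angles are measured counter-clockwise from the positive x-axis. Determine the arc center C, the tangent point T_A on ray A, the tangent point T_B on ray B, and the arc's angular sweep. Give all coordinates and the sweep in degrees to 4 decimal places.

bisector direction at 293.0759° = (0.391951,-0.919986)
center distance |VC| = r/sin(θ/2) = 4.433641/sin(36.2546°) = 7.497190
C = V + |VC|·bis = (-7.9212,-25.0961)
T_A = V + ((C−V)·d_A)·d_A = V + 6.0457·d_A = (-12.2380,-24.0853)
T_B = V + ((C−V)·d_B)·d_B = V + 6.0457·d_B = (-5.6596,-21.2826)
sweep = 180° − θ = 107.4909°

center=(-7.9212,-25.0961) T_A=(-12.2380,-24.0853) T_B=(-5.6596,-21.2826) sweep=107.4909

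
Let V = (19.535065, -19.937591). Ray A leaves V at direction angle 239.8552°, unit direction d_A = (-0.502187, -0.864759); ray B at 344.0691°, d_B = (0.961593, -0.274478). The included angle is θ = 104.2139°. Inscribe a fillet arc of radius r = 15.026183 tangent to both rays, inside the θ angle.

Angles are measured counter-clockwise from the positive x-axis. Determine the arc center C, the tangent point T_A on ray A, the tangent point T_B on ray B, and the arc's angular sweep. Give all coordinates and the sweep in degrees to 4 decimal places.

bisector direction at 291.9622° = (0.373994,-0.927431)
center distance |VC| = r/sin(θ/2) = 15.026183/sin(52.1069°) = 19.040765
C = V + |VC|·bis = (26.6562,-37.5966)
T_A = V + ((C−V)·d_A)·d_A = V + 11.6946·d_A = (13.6622,-30.0506)
T_B = V + ((C−V)·d_B)·d_B = V + 11.6946·d_B = (30.7806,-23.1475)
sweep = 180° − θ = 75.7861°

center=(26.6562,-37.5966) T_A=(13.6622,-30.0506) T_B=(30.7806,-23.1475) sweep=75.7861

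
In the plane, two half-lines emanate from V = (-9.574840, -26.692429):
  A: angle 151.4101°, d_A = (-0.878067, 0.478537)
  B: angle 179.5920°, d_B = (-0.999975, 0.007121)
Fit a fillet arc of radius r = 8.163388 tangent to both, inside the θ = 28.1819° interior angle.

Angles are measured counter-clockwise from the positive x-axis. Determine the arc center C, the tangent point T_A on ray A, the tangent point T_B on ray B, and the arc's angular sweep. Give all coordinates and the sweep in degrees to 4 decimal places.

bisector direction at 165.5011° = (-0.968152,0.250362)
center distance |VC| = r/sin(θ/2) = 8.163388/sin(14.0909°) = 33.530466
C = V + |VC|·bis = (-42.0374,-18.2977)
T_A = V + ((C−V)·d_A)·d_A = V + 32.5215·d_A = (-38.1310,-11.1297)
T_B = V + ((C−V)·d_B)·d_B = V + 32.5215·d_B = (-42.0956,-26.4608)
sweep = 180° − θ = 151.8181°

center=(-42.0374,-18.2977) T_A=(-38.1310,-11.1297) T_B=(-42.0956,-26.4608) sweep=151.8181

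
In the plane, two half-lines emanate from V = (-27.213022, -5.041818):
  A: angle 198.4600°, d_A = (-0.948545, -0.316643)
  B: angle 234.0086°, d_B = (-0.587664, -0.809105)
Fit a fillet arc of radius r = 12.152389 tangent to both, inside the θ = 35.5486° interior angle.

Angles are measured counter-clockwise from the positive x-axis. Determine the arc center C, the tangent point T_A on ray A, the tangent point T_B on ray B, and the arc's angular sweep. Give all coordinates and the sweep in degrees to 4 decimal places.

bisector direction at 216.2343° = (-0.806607,-0.591089)
center distance |VC| = r/sin(θ/2) = 12.152389/sin(17.7743°) = 39.808893
C = V + |VC|·bis = (-59.3231,-28.5724)
T_A = V + ((C−V)·d_A)·d_A = V + 37.9087·d_A = (-63.1711,-17.0453)
T_B = V + ((C−V)·d_B)·d_B = V + 37.9087·d_B = (-49.4906,-35.7139)
sweep = 180° − θ = 144.4514°

center=(-59.3231,-28.5724) T_A=(-63.1711,-17.0453) T_B=(-49.4906,-35.7139) sweep=144.4514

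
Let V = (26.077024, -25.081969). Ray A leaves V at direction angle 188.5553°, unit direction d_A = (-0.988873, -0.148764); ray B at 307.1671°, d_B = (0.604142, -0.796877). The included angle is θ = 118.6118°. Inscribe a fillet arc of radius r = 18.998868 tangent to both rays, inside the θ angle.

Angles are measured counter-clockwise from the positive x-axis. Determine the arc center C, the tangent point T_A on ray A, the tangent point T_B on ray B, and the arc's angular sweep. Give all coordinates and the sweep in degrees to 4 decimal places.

bisector direction at 247.8612° = (-0.376852,-0.926274)
center distance |VC| = r/sin(θ/2) = 18.998868/sin(59.3059°) = 22.094152
C = V + |VC|·bis = (17.7508,-45.5472)
T_A = V + ((C−V)·d_A)·d_A = V + 11.2781·d_A = (14.9245,-26.7597)
T_B = V + ((C−V)·d_B)·d_B = V + 11.2781·d_B = (32.8906,-34.0692)
sweep = 180° − θ = 61.3882°

center=(17.7508,-45.5472) T_A=(14.9245,-26.7597) T_B=(32.8906,-34.0692) sweep=61.3882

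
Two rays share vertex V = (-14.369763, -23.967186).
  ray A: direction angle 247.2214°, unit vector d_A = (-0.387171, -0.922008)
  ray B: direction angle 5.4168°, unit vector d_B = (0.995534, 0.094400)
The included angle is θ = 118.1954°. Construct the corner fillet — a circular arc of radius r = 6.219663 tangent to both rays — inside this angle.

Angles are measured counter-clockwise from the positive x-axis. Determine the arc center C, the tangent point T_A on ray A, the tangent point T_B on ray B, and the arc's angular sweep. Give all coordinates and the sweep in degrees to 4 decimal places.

center=(-10.0765,-29.8076) T_A=(-15.8111,-27.3996) T_B=(-10.6637,-23.6158) sweep=61.8046

bisector direction at 306.3191° = (0.592282,-0.805731)
center distance |VC| = r/sin(θ/2) = 6.219663/sin(59.0977°) = 7.248650
C = V + |VC|·bis = (-10.0765,-29.8076)
T_A = V + ((C−V)·d_A)·d_A = V + 3.7227·d_A = (-15.8111,-27.3996)
T_B = V + ((C−V)·d_B)·d_B = V + 3.7227·d_B = (-10.6637,-23.6158)
sweep = 180° − θ = 61.8046°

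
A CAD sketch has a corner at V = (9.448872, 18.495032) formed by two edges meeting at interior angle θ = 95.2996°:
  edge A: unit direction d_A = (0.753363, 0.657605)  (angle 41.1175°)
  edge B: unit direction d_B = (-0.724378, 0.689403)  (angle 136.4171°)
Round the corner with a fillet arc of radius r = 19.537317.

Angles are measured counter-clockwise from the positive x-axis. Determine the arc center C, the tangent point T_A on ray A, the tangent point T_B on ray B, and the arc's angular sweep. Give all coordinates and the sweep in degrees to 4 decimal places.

center=(10.0176,44.9249) T_A=(22.8654,30.2063) T_B=(-3.4515,30.7726) sweep=84.7004

bisector direction at 88.7673° = (0.021513,0.999769)
center distance |VC| = r/sin(θ/2) = 19.537317/sin(47.6498°) = 26.436034
C = V + |VC|·bis = (10.0176,44.9249)
T_A = V + ((C−V)·d_A)·d_A = V + 17.8089·d_A = (22.8654,30.2063)
T_B = V + ((C−V)·d_B)·d_B = V + 17.8089·d_B = (-3.4515,30.7726)
sweep = 180° − θ = 84.7004°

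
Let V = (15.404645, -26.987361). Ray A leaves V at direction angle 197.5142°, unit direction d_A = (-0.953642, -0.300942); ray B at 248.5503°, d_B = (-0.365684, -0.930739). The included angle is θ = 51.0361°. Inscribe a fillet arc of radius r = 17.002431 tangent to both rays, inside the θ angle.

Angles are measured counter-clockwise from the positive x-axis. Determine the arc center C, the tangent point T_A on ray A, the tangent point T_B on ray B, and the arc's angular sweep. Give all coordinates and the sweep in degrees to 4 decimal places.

bisector direction at 223.0322° = (-0.730970,-0.682410)
center distance |VC| = r/sin(θ/2) = 17.002431/sin(25.5180°) = 39.467530
C = V + |VC|·bis = (-13.4449,-53.9204)
T_A = V + ((C−V)·d_A)·d_A = V + 35.6175·d_A = (-18.5617,-37.7062)
T_B = V + ((C−V)·d_B)·d_B = V + 35.6175·d_B = (2.3799,-60.1379)
sweep = 180° − θ = 128.9639°

center=(-13.4449,-53.9204) T_A=(-18.5617,-37.7062) T_B=(2.3799,-60.1379) sweep=128.9639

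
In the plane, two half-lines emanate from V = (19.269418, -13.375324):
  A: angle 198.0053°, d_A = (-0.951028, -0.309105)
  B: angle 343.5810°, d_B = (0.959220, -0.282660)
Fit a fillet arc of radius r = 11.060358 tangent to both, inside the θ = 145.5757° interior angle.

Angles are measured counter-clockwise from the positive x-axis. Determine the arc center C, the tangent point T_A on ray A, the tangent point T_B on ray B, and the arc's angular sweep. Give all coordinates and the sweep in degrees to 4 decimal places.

bisector direction at 270.7932° = (0.013843,-0.999904)
center distance |VC| = r/sin(θ/2) = 11.060358/sin(72.7879°) = 11.578912
C = V + |VC|·bis = (19.4297,-24.9531)
T_A = V + ((C−V)·d_A)·d_A = V + 3.4263·d_A = (16.0109,-14.4344)
T_B = V + ((C−V)·d_B)·d_B = V + 3.4263·d_B = (22.5560,-14.3438)
sweep = 180° − θ = 34.4243°

center=(19.4297,-24.9531) T_A=(16.0109,-14.4344) T_B=(22.5560,-14.3438) sweep=34.4243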